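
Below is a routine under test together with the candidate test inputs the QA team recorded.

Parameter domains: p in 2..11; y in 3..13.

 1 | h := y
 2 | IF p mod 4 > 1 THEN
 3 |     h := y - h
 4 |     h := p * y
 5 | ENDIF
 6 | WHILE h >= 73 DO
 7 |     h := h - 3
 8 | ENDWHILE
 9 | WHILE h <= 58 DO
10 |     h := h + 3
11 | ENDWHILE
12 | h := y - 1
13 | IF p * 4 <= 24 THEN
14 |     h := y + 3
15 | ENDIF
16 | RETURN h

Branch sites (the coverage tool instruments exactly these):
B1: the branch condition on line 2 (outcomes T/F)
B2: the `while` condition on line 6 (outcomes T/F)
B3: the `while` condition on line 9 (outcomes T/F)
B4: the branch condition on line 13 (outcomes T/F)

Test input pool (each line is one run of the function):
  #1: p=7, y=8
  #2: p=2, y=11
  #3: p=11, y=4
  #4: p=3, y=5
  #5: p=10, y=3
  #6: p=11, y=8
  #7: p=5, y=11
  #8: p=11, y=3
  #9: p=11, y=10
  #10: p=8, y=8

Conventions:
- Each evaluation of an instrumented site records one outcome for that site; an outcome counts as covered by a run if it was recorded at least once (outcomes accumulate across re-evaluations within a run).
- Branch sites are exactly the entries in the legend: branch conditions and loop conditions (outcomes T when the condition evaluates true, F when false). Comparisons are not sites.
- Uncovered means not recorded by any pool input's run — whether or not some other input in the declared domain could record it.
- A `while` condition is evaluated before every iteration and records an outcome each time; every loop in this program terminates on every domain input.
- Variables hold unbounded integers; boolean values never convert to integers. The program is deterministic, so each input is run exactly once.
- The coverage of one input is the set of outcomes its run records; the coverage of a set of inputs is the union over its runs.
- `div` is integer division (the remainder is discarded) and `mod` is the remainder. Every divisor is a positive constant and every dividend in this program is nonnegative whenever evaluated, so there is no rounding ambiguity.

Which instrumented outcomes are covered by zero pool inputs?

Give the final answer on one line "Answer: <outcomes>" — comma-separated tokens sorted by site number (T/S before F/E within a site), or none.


input #1, p=7, y=8: outcomes B1=T, B2=F, B3=T, B3=F, B4=F
input #2, p=2, y=11: outcomes B1=T, B2=F, B3=T, B3=F, B4=T
input #3, p=11, y=4: outcomes B1=T, B2=F, B3=T, B3=F, B4=F
input #4, p=3, y=5: outcomes B1=T, B2=F, B3=T, B3=F, B4=T
input #5, p=10, y=3: outcomes B1=T, B2=F, B3=T, B3=F, B4=F
input #6, p=11, y=8: outcomes B1=T, B2=T, B2=F, B3=F, B4=F
input #7, p=5, y=11: outcomes B1=F, B2=F, B3=T, B3=F, B4=T
input #8, p=11, y=3: outcomes B1=T, B2=F, B3=T, B3=F, B4=F
input #9, p=11, y=10: outcomes B1=T, B2=T, B2=F, B3=F, B4=F
input #10, p=8, y=8: outcomes B1=F, B2=F, B3=T, B3=F, B4=F
union over the pool: B1=T, B1=F, B2=T, B2=F, B3=T, B3=F, B4=T, B4=F
uncovered (0 of 8): none
Answer: none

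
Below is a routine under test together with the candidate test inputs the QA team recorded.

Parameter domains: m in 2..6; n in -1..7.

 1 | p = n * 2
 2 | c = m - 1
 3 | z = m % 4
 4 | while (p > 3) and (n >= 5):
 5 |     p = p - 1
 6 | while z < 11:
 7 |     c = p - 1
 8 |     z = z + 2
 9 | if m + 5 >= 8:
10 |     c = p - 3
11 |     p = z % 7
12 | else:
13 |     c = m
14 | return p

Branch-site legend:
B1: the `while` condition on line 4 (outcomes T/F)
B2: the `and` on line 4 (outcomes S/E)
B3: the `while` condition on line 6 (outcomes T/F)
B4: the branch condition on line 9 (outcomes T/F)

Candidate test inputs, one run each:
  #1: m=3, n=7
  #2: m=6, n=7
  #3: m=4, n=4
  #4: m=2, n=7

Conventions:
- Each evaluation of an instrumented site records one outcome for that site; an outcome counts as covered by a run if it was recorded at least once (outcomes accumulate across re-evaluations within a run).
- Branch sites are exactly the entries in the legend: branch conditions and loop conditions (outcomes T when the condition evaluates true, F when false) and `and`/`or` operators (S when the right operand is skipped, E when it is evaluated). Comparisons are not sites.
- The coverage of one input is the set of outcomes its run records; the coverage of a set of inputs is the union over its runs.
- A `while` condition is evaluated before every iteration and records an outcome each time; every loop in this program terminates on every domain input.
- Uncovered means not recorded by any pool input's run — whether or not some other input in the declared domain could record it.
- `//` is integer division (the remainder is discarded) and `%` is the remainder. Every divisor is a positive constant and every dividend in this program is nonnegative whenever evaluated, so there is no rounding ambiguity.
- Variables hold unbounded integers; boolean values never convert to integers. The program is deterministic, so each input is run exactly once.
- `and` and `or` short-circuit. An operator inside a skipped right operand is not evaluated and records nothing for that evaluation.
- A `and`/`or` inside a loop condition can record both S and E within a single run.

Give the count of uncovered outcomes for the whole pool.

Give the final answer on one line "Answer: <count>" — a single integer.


input #1, m=3, n=7: outcomes B1=T, B1=F, B2=S, B2=E, B3=T, B3=F, B4=T
input #2, m=6, n=7: outcomes B1=T, B1=F, B2=S, B2=E, B3=T, B3=F, B4=T
input #3, m=4, n=4: outcomes B1=F, B2=E, B3=T, B3=F, B4=T
input #4, m=2, n=7: outcomes B1=T, B1=F, B2=S, B2=E, B3=T, B3=F, B4=F
union over the pool: B1=T, B1=F, B2=S, B2=E, B3=T, B3=F, B4=T, B4=F
uncovered (0 of 8): none
Answer: 0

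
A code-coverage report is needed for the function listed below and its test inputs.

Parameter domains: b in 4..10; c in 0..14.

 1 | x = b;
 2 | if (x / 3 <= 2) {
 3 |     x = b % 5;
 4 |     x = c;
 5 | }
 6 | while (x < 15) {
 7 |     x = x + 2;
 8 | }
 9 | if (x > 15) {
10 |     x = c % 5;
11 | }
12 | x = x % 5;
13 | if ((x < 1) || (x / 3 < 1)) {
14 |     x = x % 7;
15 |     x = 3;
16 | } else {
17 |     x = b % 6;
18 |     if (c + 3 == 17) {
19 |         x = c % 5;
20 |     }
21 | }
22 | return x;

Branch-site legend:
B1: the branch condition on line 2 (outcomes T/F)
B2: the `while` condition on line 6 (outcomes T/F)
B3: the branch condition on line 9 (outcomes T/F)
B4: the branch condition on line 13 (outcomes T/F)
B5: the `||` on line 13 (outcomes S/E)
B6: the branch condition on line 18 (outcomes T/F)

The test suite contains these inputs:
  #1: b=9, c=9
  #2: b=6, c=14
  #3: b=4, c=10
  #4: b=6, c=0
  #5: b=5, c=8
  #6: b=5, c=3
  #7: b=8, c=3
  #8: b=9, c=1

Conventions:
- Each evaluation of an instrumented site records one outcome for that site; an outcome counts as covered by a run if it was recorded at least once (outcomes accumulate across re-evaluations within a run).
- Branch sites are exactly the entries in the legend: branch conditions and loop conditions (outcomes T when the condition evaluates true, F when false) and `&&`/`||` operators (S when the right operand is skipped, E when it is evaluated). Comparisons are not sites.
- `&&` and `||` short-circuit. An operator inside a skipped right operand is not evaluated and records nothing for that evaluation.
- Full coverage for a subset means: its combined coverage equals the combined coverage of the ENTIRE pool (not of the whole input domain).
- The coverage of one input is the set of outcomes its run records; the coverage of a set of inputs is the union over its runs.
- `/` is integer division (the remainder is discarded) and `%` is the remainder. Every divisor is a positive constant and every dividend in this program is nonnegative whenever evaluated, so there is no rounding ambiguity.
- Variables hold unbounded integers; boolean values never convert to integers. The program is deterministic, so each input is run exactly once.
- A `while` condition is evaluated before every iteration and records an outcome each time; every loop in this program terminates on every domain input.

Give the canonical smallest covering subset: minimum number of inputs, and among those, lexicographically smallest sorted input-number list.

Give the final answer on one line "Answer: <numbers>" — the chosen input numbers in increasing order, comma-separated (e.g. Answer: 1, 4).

test 1 (b=9, c=9) fires B1->F, B2->T, B2->T, B2->T, B2->F, B3->F, B5->S, B4->T; hits B1=F, B2=T, B2=F, B3=F, B4=T, B5=S
test 2 (b=6, c=14) fires B1->T, B2->T, B2->F, B3->T, B5->E, B4->F, B6->T; hits B1=T, B2=T, B2=F, B3=T, B4=F, B5=E, B6=T
test 3 (b=4, c=10) fires B1->T, B2->T, B2->T, B2->T, B2->F, B3->T, B5->S, B4->T; hits B1=T, B2=T, B2=F, B3=T, B4=T, B5=S
test 4 (b=6, c=0) fires B1->T, B2->T, B2->T, B2->T, B2->T, B2->T, B2->T, B2->T, B2->T, B2->F, B3->T, B5->S, B4->T; hits B1=T, B2=T, B2=F, B3=T, B4=T, B5=S
test 5 (b=5, c=8) fires B1->T, B2->T, B2->T, B2->T, B2->T, B2->F, B3->T, B5->E, B4->F, B6->F; hits B1=T, B2=T, B2=F, B3=T, B4=F, B5=E, B6=F
test 6 (b=5, c=3) fires B1->T, B2->T, B2->T, B2->T, B2->T, B2->T, B2->T, B2->F, B3->F, B5->S, B4->T; hits B1=T, B2=T, B2=F, B3=F, B4=T, B5=S
test 7 (b=8, c=3) fires B1->T, B2->T, B2->T, B2->T, B2->T, B2->T, B2->T, B2->F, B3->F, B5->S, B4->T; hits B1=T, B2=T, B2=F, B3=F, B4=T, B5=S
test 8 (b=9, c=1) fires B1->F, B2->T, B2->T, B2->T, B2->F, B3->F, B5->S, B4->T; hits B1=F, B2=T, B2=F, B3=F, B4=T, B5=S
together the pool reaches 12 outcomes: B1=T, B1=F, B2=T, B2=F, B3=T, B3=F, B4=T, B4=F, B5=S, B5=E, B6=T, B6=F
no size-1 subset reaches all 12 outcomes (best union: 7/12)
no size-2 subset reaches all 12 outcomes (best union: 11/12)
size 3: inputs {1, 2, 5} cover all 12 outcomes, and no lexicographically smaller subset of this size does

Answer: 1, 2, 5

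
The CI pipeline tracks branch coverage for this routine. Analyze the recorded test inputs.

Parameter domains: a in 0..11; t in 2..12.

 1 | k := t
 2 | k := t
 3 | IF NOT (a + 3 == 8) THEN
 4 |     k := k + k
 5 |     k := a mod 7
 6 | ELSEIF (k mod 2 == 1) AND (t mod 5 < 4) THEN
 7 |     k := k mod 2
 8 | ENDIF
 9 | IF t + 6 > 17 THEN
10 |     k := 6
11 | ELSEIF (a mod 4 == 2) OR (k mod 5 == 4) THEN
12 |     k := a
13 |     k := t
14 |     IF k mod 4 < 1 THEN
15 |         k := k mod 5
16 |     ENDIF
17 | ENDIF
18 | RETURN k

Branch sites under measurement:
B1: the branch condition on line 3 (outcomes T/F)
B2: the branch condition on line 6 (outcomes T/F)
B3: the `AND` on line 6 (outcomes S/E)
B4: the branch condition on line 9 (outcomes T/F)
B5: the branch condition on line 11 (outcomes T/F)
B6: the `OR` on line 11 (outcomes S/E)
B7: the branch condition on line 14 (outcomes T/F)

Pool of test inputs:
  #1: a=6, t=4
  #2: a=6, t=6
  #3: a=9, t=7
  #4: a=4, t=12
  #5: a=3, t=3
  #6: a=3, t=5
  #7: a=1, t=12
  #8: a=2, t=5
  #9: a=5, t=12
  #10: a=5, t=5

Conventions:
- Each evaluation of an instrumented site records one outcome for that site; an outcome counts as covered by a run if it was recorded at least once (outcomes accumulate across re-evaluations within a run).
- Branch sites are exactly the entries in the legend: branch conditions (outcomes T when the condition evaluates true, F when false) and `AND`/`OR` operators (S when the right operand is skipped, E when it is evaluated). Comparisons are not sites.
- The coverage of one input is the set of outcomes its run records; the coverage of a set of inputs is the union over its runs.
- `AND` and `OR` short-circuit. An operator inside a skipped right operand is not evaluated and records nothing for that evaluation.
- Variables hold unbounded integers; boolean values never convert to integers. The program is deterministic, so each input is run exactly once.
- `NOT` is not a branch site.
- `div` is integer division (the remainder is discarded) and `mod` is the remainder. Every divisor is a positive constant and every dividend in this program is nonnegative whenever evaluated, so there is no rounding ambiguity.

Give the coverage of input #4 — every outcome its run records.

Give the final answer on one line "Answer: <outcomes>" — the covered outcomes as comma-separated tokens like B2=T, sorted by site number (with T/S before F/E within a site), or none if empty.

Event log for input #4 (a=4, t=12):
  B1->T, B4->T
deduplicating events, the covered set is: B1=T, B4=T

Answer: B1=T, B4=T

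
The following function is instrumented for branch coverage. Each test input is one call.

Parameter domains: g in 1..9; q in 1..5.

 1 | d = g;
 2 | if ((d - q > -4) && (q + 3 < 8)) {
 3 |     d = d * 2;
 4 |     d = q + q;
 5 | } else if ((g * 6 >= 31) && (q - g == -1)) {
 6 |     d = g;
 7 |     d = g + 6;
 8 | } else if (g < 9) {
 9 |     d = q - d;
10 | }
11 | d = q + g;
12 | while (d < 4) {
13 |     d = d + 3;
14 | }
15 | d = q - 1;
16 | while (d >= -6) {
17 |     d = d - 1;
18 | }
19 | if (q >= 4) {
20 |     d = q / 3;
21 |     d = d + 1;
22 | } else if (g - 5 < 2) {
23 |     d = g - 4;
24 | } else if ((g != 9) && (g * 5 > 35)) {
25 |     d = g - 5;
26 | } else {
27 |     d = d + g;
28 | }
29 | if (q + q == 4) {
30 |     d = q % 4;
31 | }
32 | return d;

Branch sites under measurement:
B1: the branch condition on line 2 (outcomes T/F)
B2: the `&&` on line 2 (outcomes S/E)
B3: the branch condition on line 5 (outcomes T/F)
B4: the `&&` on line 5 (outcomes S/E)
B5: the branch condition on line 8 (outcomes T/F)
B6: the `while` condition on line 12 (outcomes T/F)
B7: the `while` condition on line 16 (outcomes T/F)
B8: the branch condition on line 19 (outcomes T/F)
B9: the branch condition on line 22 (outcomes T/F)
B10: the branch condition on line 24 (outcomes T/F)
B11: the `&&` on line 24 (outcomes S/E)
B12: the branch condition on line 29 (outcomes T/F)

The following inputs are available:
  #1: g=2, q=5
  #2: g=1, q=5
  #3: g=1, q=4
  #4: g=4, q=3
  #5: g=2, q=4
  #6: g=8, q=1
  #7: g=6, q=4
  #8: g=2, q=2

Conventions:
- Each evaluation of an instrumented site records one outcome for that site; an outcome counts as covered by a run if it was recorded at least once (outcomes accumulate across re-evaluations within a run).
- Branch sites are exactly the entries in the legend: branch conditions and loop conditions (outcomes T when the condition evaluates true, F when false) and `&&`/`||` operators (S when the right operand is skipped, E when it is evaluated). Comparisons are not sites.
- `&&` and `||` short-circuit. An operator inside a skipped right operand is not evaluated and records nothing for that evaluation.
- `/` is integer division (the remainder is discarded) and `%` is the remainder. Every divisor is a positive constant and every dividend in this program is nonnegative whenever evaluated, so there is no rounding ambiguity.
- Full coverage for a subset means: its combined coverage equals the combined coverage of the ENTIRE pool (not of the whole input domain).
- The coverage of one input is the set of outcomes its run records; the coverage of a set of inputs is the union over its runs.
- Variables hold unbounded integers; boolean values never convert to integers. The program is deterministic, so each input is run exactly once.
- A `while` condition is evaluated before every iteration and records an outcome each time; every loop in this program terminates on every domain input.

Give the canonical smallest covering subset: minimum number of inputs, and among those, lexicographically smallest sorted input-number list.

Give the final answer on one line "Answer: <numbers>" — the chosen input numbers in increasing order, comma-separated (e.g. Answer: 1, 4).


input #1 (g=2, q=5): events B2->E, B1->F, B4->S, B3->F, B5->T, B6->F, B7->T, B7->T, B7->T, B7->T, B7->T, B7->T, B7->T, B7->T, ...; covers B1=F, B2=E, B3=F, B4=S, B5=T, B6=F, B7=T, B7=F, B8=T, B12=F
input #2 (g=1, q=5): events B2->S, B1->F, B4->S, B3->F, B5->T, B6->F, B7->T, B7->T, B7->T, B7->T, B7->T, B7->T, B7->T, B7->T, ...; covers B1=F, B2=S, B3=F, B4=S, B5=T, B6=F, B7=T, B7=F, B8=T, B12=F
input #3 (g=1, q=4): events B2->E, B1->T, B6->F, B7->T, B7->T, B7->T, B7->T, B7->T, B7->T, B7->T, B7->T, B7->T, B7->T, B7->F, ...; covers B1=T, B2=E, B6=F, B7=T, B7=F, B8=T, B12=F
input #4 (g=4, q=3): events B2->E, B1->T, B6->F, B7->T, B7->T, B7->T, B7->T, B7->T, B7->T, B7->T, B7->T, B7->T, B7->F, B8->F, ...; covers B1=T, B2=E, B6=F, B7=T, B7=F, B8=F, B9=T, B12=F
input #5 (g=2, q=4): events B2->E, B1->T, B6->F, B7->T, B7->T, B7->T, B7->T, B7->T, B7->T, B7->T, B7->T, B7->T, B7->T, B7->F, ...; covers B1=T, B2=E, B6=F, B7=T, B7=F, B8=T, B12=F
input #6 (g=8, q=1): events B2->E, B1->T, B6->F, B7->T, B7->T, B7->T, B7->T, B7->T, B7->T, B7->T, B7->F, B8->F, B9->F, B11->E, ...; covers B1=T, B2=E, B6=F, B7=T, B7=F, B8=F, B9=F, B10=T, B11=E, B12=F
input #7 (g=6, q=4): events B2->E, B1->T, B6->F, B7->T, B7->T, B7->T, B7->T, B7->T, B7->T, B7->T, B7->T, B7->T, B7->T, B7->F, ...; covers B1=T, B2=E, B6=F, B7=T, B7=F, B8=T, B12=F
input #8 (g=2, q=2): events B2->E, B1->T, B6->F, B7->T, B7->T, B7->T, B7->T, B7->T, B7->T, B7->T, B7->T, B7->F, B8->F, B9->T, ...; covers B1=T, B2=E, B6=F, B7=T, B7=F, B8=F, B9=T, B12=T
together the pool reaches 18 outcomes: B1=T, B1=F, B2=S, B2=E, B3=F, B4=S, B5=T, B6=F, B7=T, B7=F, B8=T, B8=F, B9=T, B9=F, B10=T, B11=E, B12=T, B12=F
no size-1 subset reaches all 18 outcomes (best union: 10/18)
no size-2 subset reaches all 18 outcomes (best union: 16/18)
at size 3, {2, 6, 8} reaches all 18 outcomes; every lexicographically earlier size-3 subset fails
Answer: 2, 6, 8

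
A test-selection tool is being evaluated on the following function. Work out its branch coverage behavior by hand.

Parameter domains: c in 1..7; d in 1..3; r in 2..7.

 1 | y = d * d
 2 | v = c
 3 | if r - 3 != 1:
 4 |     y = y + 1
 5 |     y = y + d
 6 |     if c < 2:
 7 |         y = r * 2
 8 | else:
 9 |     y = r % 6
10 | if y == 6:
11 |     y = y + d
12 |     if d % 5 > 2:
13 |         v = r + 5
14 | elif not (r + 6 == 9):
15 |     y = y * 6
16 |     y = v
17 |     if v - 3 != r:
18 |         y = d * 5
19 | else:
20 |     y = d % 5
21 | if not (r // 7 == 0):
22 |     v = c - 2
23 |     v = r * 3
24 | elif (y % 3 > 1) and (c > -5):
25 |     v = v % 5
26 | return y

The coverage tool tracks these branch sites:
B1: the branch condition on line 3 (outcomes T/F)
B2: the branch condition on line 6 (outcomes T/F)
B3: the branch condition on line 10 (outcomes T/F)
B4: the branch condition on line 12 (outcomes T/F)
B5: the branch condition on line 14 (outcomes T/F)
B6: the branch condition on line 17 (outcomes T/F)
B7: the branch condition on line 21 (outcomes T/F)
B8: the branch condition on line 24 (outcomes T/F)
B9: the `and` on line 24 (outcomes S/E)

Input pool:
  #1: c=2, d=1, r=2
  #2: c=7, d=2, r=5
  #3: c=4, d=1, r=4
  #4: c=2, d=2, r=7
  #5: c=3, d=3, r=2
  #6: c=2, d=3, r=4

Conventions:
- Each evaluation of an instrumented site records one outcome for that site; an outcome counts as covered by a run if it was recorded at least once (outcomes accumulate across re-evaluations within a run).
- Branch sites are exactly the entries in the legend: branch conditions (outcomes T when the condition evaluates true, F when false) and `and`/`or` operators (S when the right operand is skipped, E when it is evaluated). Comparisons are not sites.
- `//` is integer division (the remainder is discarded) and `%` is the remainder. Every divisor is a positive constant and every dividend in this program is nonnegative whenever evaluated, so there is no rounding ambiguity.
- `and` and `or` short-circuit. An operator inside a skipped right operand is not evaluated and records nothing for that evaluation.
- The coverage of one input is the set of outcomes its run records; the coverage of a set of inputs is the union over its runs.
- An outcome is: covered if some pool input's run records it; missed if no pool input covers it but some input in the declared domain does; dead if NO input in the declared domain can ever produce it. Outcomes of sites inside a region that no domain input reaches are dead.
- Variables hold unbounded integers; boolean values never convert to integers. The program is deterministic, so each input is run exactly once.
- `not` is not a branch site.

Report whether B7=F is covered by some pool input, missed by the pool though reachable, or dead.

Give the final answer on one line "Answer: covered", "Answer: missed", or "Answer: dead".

B7=F is recorded by pool input(s) 1, 2, 3, 5, 6 -> covered

Answer: covered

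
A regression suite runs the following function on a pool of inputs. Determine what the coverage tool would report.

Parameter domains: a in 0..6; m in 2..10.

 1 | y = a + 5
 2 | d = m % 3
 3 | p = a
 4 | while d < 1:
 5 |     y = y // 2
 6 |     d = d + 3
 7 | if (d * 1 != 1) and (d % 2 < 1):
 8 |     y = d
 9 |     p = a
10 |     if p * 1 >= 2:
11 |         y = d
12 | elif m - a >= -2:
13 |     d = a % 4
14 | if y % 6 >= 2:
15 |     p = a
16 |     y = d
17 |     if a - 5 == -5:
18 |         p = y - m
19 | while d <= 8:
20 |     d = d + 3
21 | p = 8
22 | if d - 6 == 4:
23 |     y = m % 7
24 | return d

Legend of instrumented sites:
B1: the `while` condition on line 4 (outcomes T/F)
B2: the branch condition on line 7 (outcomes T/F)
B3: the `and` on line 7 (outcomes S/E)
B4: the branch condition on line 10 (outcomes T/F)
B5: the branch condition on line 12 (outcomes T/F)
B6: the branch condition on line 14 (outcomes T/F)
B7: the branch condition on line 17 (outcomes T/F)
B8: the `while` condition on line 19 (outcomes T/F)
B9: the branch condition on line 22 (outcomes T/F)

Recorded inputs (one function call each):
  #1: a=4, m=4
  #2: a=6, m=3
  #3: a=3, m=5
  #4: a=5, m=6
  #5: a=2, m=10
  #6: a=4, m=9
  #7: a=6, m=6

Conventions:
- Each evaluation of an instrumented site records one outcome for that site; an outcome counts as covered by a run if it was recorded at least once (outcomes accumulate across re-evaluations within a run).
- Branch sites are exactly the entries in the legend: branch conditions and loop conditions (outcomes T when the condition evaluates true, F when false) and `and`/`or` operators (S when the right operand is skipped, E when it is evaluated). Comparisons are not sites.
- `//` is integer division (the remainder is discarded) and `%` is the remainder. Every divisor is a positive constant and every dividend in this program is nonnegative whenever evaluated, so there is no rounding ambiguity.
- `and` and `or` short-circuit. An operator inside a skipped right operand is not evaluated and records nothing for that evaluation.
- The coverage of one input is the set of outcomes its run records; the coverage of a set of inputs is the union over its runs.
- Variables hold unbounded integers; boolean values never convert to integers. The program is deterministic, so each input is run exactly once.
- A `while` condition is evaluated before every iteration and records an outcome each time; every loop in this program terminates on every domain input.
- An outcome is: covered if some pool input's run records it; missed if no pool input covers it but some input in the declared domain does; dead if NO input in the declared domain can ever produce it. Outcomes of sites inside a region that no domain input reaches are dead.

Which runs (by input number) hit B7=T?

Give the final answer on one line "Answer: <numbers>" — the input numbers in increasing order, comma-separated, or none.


input #1 (a=4, m=4): misses B7=T
input #2 (a=6, m=3): misses B7=T
input #3 (a=3, m=5): misses B7=T
input #4 (a=5, m=6): misses B7=T
input #5 (a=2, m=10): misses B7=T
input #6 (a=4, m=9): misses B7=T
input #7 (a=6, m=6): misses B7=T
Answer: none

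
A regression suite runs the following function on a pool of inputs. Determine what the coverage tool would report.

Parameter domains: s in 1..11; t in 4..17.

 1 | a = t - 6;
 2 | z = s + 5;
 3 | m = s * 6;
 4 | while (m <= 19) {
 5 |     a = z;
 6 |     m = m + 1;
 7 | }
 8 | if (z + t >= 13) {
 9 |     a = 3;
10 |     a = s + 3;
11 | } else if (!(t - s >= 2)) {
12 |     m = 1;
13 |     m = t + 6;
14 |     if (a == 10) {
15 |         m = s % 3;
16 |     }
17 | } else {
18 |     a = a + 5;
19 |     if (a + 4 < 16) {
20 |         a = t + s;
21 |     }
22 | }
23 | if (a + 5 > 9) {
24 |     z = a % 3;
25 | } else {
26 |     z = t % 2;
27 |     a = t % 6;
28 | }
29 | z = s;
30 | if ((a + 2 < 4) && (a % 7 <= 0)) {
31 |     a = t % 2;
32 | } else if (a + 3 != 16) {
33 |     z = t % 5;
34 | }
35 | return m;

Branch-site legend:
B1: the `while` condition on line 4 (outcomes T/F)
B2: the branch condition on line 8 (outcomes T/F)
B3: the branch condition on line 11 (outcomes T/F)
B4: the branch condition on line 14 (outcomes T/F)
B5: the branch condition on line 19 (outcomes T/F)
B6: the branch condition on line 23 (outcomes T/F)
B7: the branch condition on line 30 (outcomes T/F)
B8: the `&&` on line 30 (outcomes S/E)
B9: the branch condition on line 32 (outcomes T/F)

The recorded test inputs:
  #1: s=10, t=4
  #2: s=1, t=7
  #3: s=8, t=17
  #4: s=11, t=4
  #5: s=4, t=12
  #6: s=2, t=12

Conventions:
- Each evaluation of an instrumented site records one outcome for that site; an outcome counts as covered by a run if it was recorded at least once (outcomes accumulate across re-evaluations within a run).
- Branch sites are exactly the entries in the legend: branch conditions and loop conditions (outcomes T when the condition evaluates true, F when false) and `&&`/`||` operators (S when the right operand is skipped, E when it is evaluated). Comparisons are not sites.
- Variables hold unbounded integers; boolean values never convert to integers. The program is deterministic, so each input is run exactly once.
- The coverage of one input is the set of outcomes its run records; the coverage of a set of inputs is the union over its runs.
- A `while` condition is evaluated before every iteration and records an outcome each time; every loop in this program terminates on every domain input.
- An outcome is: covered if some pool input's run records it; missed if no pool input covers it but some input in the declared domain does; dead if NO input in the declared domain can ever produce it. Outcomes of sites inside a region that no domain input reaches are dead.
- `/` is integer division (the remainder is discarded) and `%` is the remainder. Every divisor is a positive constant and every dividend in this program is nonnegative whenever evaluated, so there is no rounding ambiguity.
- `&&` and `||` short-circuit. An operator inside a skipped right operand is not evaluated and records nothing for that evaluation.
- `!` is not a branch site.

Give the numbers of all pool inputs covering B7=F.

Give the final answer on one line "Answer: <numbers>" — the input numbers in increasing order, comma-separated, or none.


input #1 (s=10, t=4): covers B7=F
input #2 (s=1, t=7): covers B7=F
input #3 (s=8, t=17): covers B7=F
input #4 (s=11, t=4): covers B7=F
input #5 (s=4, t=12): covers B7=F
input #6 (s=2, t=12): covers B7=F
Answer: 1, 2, 3, 4, 5, 6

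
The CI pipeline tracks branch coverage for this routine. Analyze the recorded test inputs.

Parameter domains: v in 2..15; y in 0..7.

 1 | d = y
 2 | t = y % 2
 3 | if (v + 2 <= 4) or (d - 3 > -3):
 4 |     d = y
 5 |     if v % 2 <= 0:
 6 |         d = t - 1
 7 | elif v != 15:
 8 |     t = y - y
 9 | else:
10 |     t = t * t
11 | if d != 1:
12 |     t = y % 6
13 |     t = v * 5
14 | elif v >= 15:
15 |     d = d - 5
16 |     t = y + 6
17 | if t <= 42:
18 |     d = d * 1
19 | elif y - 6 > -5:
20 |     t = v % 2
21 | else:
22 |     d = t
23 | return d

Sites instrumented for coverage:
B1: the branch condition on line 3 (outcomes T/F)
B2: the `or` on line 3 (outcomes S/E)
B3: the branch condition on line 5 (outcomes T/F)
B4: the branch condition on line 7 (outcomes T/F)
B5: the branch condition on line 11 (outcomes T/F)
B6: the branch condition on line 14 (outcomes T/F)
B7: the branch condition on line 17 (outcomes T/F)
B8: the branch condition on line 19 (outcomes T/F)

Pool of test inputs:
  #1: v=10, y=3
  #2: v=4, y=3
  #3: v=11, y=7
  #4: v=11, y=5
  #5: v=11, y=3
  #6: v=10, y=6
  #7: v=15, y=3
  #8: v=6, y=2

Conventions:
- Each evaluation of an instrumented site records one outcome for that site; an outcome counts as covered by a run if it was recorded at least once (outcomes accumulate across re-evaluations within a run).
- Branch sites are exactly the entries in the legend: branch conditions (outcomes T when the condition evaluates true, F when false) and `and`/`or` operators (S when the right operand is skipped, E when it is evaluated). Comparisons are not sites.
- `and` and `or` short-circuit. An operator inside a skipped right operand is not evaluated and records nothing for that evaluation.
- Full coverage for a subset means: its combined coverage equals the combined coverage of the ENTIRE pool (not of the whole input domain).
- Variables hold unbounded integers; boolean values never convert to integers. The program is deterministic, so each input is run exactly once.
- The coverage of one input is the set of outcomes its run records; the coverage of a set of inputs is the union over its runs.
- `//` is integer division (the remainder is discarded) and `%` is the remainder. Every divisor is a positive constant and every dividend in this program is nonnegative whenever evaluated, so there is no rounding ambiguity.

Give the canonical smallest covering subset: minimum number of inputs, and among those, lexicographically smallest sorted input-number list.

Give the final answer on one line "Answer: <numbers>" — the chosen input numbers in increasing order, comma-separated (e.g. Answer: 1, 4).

input #1 (v=10, y=3): covers B1=T, B2=E, B3=T, B5=T, B7=F, B8=T
input #2 (v=4, y=3): covers B1=T, B2=E, B3=T, B5=T, B7=T
input #3 (v=11, y=7): covers B1=T, B2=E, B3=F, B5=T, B7=F, B8=T
input #4 (v=11, y=5): covers B1=T, B2=E, B3=F, B5=T, B7=F, B8=T
input #5 (v=11, y=3): covers B1=T, B2=E, B3=F, B5=T, B7=F, B8=T
input #6 (v=10, y=6): covers B1=T, B2=E, B3=T, B5=T, B7=F, B8=T
input #7 (v=15, y=3): covers B1=T, B2=E, B3=F, B5=T, B7=F, B8=T
input #8 (v=6, y=2): covers B1=T, B2=E, B3=T, B5=T, B7=T
union over all inputs: B1=T, B2=E, B3=T, B3=F, B5=T, B7=T, B7=F, B8=T (8 outcomes)
size 1 is not enough: best union over all size-1 subsets is 6/8
size 2: inputs {2, 3} cover all 8 outcomes, and no lexicographically smaller subset of this size does

Answer: 2, 3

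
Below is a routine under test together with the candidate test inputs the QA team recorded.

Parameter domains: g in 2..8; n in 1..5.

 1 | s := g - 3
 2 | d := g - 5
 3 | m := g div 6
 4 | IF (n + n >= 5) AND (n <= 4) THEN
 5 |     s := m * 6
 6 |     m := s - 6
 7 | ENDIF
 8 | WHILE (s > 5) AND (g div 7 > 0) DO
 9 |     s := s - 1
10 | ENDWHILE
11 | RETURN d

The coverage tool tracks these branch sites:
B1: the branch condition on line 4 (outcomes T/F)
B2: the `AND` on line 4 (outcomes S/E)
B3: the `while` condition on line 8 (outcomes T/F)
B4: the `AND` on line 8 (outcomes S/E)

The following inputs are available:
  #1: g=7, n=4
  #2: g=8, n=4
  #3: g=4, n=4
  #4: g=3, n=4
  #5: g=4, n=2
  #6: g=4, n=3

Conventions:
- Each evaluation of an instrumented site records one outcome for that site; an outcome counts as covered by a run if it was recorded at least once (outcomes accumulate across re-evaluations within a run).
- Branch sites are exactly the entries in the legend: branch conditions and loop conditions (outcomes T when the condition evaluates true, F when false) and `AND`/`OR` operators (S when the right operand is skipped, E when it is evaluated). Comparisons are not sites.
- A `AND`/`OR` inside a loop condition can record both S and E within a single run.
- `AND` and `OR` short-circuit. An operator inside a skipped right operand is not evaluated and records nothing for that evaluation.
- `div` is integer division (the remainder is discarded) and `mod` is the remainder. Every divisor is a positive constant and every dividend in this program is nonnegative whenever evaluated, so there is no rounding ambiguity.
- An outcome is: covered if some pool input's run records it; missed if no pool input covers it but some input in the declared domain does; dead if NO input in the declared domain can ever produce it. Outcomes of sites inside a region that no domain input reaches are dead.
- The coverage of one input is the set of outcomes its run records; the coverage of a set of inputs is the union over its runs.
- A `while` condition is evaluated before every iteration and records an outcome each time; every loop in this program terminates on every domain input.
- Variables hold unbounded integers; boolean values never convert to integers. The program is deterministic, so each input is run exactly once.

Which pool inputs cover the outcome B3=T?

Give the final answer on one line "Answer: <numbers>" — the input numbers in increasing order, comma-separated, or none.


input #1 (g=7, n=4): hits B3=T
input #2 (g=8, n=4): hits B3=T
input #3 (g=4, n=4): never hits B3=T
input #4 (g=3, n=4): never hits B3=T
input #5 (g=4, n=2): never hits B3=T
input #6 (g=4, n=3): never hits B3=T
Answer: 1, 2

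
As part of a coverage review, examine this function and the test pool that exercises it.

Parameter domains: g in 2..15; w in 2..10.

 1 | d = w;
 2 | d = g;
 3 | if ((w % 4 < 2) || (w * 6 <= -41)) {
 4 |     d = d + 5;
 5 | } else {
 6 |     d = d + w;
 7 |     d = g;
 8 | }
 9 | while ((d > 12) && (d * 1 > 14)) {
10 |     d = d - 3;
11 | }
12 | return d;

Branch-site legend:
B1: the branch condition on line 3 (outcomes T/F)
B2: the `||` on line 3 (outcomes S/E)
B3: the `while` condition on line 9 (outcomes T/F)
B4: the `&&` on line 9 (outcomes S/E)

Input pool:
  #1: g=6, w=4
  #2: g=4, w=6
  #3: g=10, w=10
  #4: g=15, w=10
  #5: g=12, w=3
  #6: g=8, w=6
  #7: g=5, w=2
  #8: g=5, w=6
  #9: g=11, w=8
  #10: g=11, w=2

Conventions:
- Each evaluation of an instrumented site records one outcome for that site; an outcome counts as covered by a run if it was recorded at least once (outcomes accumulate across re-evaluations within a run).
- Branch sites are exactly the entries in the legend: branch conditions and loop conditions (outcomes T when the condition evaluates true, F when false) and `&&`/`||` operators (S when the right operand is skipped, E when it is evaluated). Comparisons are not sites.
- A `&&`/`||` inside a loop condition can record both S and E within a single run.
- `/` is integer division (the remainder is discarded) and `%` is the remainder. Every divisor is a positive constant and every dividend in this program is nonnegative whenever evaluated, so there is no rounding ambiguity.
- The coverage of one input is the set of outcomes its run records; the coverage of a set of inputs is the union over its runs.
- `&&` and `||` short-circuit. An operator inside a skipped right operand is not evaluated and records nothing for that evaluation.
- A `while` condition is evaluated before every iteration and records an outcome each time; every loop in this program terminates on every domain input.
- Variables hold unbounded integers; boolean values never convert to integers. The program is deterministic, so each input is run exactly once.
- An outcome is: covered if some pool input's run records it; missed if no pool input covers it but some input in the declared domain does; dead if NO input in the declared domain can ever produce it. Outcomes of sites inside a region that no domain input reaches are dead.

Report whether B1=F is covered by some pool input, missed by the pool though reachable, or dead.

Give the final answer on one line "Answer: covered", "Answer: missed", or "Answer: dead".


B1=F is recorded by pool input(s) 2, 3, 4, 5, 6, 7, 8, 10 -> covered
Answer: covered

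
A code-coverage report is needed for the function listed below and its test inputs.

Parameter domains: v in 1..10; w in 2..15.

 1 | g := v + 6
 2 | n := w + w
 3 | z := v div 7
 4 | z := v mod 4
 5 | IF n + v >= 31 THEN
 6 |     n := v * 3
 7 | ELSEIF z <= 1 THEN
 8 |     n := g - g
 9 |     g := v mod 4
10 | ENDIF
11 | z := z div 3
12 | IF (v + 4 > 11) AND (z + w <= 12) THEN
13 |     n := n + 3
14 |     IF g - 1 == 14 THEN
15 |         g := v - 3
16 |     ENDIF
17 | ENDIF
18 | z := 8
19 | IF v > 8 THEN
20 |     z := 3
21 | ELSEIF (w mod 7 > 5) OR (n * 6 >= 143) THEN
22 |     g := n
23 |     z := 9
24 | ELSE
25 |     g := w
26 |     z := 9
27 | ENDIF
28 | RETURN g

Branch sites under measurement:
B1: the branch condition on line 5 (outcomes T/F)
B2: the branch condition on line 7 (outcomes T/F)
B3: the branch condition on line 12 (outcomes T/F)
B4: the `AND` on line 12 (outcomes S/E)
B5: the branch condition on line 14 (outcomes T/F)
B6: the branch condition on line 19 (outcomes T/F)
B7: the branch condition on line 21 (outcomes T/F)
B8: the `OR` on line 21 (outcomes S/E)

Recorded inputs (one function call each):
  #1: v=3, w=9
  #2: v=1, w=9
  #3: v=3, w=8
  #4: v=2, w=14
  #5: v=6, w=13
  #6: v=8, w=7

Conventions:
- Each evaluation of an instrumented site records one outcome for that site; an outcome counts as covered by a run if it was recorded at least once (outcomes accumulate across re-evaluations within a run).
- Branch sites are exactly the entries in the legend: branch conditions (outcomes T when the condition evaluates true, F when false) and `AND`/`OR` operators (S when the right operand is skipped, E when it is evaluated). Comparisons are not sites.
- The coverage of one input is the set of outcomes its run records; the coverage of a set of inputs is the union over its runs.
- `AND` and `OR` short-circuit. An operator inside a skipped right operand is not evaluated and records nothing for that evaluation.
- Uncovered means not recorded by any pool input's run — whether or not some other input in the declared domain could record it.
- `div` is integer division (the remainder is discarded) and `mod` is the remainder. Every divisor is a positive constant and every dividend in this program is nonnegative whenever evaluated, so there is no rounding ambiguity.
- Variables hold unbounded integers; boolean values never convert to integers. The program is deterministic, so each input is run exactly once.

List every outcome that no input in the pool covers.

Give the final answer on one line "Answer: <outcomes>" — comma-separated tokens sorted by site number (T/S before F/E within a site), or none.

input #1, v=3, w=9: outcomes B1=F, B2=F, B3=F, B4=S, B6=F, B7=F, B8=E
input #2, v=1, w=9: outcomes B1=F, B2=T, B3=F, B4=S, B6=F, B7=F, B8=E
input #3, v=3, w=8: outcomes B1=F, B2=F, B3=F, B4=S, B6=F, B7=F, B8=E
input #4, v=2, w=14: outcomes B1=F, B2=F, B3=F, B4=S, B6=F, B7=T, B8=E
input #5, v=6, w=13: outcomes B1=T, B3=F, B4=S, B6=F, B7=T, B8=S
input #6, v=8, w=7: outcomes B1=F, B2=T, B3=T, B4=E, B5=F, B6=F, B7=F, B8=E
union over the pool: B1=T, B1=F, B2=T, B2=F, B3=T, B3=F, B4=S, B4=E, B5=F, B6=F, B7=T, B7=F, B8=S, B8=E
uncovered (2 of 16): B5=T, B6=T

Answer: B5=T, B6=T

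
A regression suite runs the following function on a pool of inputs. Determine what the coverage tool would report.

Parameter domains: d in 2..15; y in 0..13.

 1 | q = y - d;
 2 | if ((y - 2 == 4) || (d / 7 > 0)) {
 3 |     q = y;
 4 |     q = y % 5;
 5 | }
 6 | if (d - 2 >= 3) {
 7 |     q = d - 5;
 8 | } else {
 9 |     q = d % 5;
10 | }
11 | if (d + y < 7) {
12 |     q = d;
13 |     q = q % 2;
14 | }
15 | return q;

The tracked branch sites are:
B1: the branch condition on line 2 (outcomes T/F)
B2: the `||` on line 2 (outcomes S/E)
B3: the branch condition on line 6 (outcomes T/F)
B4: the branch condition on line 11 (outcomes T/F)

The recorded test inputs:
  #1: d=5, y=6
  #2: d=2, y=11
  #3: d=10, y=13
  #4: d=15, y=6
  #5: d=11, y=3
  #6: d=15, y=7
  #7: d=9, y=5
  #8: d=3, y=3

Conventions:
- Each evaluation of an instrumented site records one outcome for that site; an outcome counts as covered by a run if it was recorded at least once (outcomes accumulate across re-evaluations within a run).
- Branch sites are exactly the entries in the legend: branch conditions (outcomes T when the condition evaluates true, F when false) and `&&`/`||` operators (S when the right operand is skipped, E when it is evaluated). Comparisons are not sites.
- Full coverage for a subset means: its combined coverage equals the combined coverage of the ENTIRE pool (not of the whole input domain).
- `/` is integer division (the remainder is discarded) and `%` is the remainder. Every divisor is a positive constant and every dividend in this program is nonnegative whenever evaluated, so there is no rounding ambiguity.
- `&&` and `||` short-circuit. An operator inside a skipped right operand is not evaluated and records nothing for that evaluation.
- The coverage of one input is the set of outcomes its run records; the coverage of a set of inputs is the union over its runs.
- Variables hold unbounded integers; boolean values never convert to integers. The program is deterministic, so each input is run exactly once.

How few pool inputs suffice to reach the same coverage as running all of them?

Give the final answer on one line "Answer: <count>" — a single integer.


input #1, d=5, y=6: outcomes B1=T, B2=S, B3=T, B4=F
input #2, d=2, y=11: outcomes B1=F, B2=E, B3=F, B4=F
input #3, d=10, y=13: outcomes B1=T, B2=E, B3=T, B4=F
input #4, d=15, y=6: outcomes B1=T, B2=S, B3=T, B4=F
input #5, d=11, y=3: outcomes B1=T, B2=E, B3=T, B4=F
input #6, d=15, y=7: outcomes B1=T, B2=E, B3=T, B4=F
input #7, d=9, y=5: outcomes B1=T, B2=E, B3=T, B4=F
input #8, d=3, y=3: outcomes B1=F, B2=E, B3=F, B4=T
together the pool reaches 8 outcomes: B1=T, B1=F, B2=S, B2=E, B3=T, B3=F, B4=T, B4=F
size 1 is not enough: best union over all size-1 subsets is 4/8
the canonical winner is {1, 8}: size 2, full 8-outcome coverage, earliest index list among size-2 covers
Answer: 2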